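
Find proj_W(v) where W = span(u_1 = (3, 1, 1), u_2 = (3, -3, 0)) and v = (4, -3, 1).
proj_W(v) = (25/6, -17/6, 1/3)

Set up U = [u_1 | ... | u_2] ∈ R^(3×2). The projector onto W = col(U) is P = U (U^T U)^(-1) U^T.
Compute U^T U =
  [11, 6]
  [6, 18],
and U^T v = (10, 21).
Solve U^T U · c = U^T v for the coefficients: c = (1/3, 19/18). The projection is proj_W(v) = U c.
Check: (v - proj_W(v)) · u_1 = 0  (should be 0).
Check: (v - proj_W(v)) · u_2 = 0  (should be 0).
Result: proj_W(v) = (25/6, -17/6, 1/3).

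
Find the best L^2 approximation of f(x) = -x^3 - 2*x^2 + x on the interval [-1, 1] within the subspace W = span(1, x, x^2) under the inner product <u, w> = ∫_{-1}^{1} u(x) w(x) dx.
g(x) = -2*x^2 + 2*x/5

The best approximation g ∈ W is the orthogonal projection of f onto W. Writing g = a_0 + a_1 x + a_2 x^2, the coefficients solve the normal equations G · a = b where
  G_{ij} = <φ_i, φ_j> and b_i = <f, φ_i>, with φ_0 = 1, φ_1 = x, φ_2 = x^2.
G =
  [2, 0, 2/3]
  [0, 2/3, 0]
  [2/3, 0, 2/5],
b = (-4/3, 4/15, -4/5).
Solving gives a_0 = 0, a_1 = 2/5, a_2 = -2, so
  g(x) = -2*x^2 + 2*x/5.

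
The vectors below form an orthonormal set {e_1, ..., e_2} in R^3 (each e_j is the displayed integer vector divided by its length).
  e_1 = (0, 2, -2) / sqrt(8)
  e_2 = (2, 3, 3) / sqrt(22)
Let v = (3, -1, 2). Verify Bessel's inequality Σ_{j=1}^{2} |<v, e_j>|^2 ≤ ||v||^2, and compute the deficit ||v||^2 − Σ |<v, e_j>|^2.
Σ |<v, e_j>|^2 = 90/11; ||v||^2 = 14; deficit = 64/11

Write each e_j = u_j / sqrt(<u_j, u_j>) where u_j is the displayed integer vector. Then <v, e_j> = <v, u_j> / sqrt(<u_j, u_j>), so |<v, e_j>|^2 = <v, u_j>^2 / <u_j, u_j>.
Coefficients: <v, e_1> = -6/sqrt(8), <v, e_2> = 9/sqrt(22).
Square and sum: Σ |<v, e_j>|^2 = 90/11.
Compute ||v||^2 = v·v = 14.
Deficit = 14 − 90/11 = 64/11 ≥ 0, confirming Bessel's inequality. (The deficit equals ||v − Σ <v,e_j> e_j||^2, the squared distance from v to span{e_j}.)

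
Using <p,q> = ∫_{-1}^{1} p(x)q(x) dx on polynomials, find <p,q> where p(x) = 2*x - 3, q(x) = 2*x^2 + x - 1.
<p,q> = 10/3

Expand the product: p(x)·q(x) = 4*x^3 - 4*x^2 - 5*x + 3.
∫_{-1}^{1} of each monomial x^k gives [2/(k+1) if k even, 0 if k odd]. Integrating term-by-term (or equivalently evaluating the antiderivative F(x) = x^4 - 4*x^3/3 - 5*x^2/2 + 3*x at the endpoints):
  F(1) − F(−1) = 1/6 − (-19/6) = 10/3.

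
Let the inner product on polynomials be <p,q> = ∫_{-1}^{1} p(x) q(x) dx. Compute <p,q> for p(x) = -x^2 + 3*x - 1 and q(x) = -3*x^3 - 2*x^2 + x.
<p,q> = 8/15

Expand the product: p(x)·q(x) = 3*x^5 - 7*x^4 - 4*x^3 + 5*x^2 - x.
∫_{-1}^{1} of each monomial x^k gives [2/(k+1) if k even, 0 if k odd]. Integrating term-by-term (or equivalently evaluating the antiderivative F(x) = x^6/2 - 7*x^5/5 - x^4 + 5*x^3/3 - x^2/2 at the endpoints):
  F(1) − F(−1) = -11/15 − (-19/15) = 8/15.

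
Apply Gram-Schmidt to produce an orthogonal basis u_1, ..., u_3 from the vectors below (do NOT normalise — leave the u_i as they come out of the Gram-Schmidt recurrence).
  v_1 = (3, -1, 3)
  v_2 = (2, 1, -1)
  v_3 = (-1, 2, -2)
Orthogonal basis:
  u_1 = (3, -1, 3)
  u_2 = (32/19, 21/19, -25/19)
  u_3 = (-2/11, 9/11, 5/11)

Apply the Gram-Schmidt recurrence
  u_1 = v_1
  u_i = v_i − Σ_{j<i} ((v_i · u_j) / (u_j · u_j)) · u_j.

Step by step this gives:
  u_1 = (3, -1, 3)
  u_2 = (32/19, 21/19, -25/19)
  u_3 = (-2/11, 9/11, 5/11)

Orthogonality check:
  u_2 · u_1 = 0 (should be 0)
  u_3 · u_1 = 0 (should be 0)
  u_3 · u_2 = 0 (should be 0)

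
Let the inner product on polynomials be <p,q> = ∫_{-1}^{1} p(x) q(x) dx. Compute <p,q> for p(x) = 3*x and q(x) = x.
<p,q> = 2

Expand the product: p(x)·q(x) = 3*x^2.
∫_{-1}^{1} of each monomial x^k gives [2/(k+1) if k even, 0 if k odd]. Integrating term-by-term (or equivalently evaluating the antiderivative F(x) = x^3 at the endpoints):
  F(1) − F(−1) = 1 − (-1) = 2.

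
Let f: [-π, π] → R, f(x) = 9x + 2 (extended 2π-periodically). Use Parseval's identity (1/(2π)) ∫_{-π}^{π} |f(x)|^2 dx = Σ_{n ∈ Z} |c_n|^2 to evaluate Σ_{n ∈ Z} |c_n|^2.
Σ |c_n|^2 = 27π^2 + 4

Expand and integrate term by term over [-π, π]:
  ∫ (9x)^2 dx = 81·(2π^3/3); ∫ 2·9·(2)·x dx = 0 (odd integrand); ∫ 2^2 dx = 4·2π.
So (1/(2π)) ∫_{-π}^{π} (9x + 2)^2 dx = 81π^2/3 + 4 = 27π^2 + 4.
Parseval ⇒ Σ |c_n|^2 = 27π^2 + 4.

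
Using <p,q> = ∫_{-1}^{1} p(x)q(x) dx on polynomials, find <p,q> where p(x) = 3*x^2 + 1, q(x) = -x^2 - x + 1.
<p,q> = 32/15

Expand the product: p(x)·q(x) = -3*x^4 - 3*x^3 + 2*x^2 - x + 1.
∫_{-1}^{1} of each monomial x^k gives [2/(k+1) if k even, 0 if k odd]. Integrating term-by-term (or equivalently evaluating the antiderivative F(x) = -3*x^5/5 - 3*x^4/4 + 2*x^3/3 - x^2/2 + x at the endpoints):
  F(1) − F(−1) = -11/60 − (-139/60) = 32/15.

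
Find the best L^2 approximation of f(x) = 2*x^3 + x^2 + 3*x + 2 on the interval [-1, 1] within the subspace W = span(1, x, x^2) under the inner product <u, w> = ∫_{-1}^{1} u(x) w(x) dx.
g(x) = x^2 + 21*x/5 + 2

The best approximation g ∈ W is the orthogonal projection of f onto W. Writing g = a_0 + a_1 x + a_2 x^2, the coefficients solve the normal equations G · a = b where
  G_{ij} = <φ_i, φ_j> and b_i = <f, φ_i>, with φ_0 = 1, φ_1 = x, φ_2 = x^2.
G =
  [2, 0, 2/3]
  [0, 2/3, 0]
  [2/3, 0, 2/5],
b = (14/3, 14/5, 26/15).
Solving gives a_0 = 2, a_1 = 21/5, a_2 = 1, so
  g(x) = x^2 + 21*x/5 + 2.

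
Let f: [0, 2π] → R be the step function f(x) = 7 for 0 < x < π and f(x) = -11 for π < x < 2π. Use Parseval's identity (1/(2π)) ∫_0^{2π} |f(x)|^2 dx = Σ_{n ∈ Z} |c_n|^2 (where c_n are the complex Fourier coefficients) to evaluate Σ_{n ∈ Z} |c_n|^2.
Σ |c_n|^2 = 85

Parseval equates the L^2 energy of f (normalised by 1/(2π)) with the ℓ^2 sum of its Fourier coefficients: (1/(2π)) ∫_0^{2π} |f|^2 = Σ |c_n|^2.
Compute the left side: (1/(2π)) [∫_0^π 7^2 dx + ∫_π^{2π} (-11)^2 dx] = (1/(2π)) · (49π + 121π) = (49 + 121)/2 = 85.
So Σ_{n ∈ Z} |c_n|^2 = 85.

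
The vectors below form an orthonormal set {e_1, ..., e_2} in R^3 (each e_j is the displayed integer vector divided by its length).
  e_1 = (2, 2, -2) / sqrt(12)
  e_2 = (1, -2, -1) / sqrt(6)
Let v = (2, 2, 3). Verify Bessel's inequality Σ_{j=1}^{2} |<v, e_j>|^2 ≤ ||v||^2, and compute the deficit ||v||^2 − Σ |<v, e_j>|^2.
Σ |<v, e_j>|^2 = 9/2; ||v||^2 = 17; deficit = 25/2

Write each e_j = u_j / sqrt(<u_j, u_j>) where u_j is the displayed integer vector. Then <v, e_j> = <v, u_j> / sqrt(<u_j, u_j>), so |<v, e_j>|^2 = <v, u_j>^2 / <u_j, u_j>.
Coefficients: <v, e_1> = 2/sqrt(12), <v, e_2> = -5/sqrt(6).
Square and sum: Σ |<v, e_j>|^2 = 9/2.
Compute ||v||^2 = v·v = 17.
Deficit = 17 − 9/2 = 25/2 ≥ 0, confirming Bessel's inequality. (The deficit equals ||v − Σ <v,e_j> e_j||^2, the squared distance from v to span{e_j}.)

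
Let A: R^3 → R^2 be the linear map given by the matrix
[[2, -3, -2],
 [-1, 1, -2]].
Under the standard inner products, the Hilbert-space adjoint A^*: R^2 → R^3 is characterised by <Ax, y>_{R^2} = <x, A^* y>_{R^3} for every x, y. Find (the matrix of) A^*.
A^* = A^T =
[[2, -1],
 [-3, 1],
 [-2, -2]]

For real matrices with standard dot products, the defining identity <Ax, y> = <x, A^* y> gives (Ax)^T y = x^T (A^*) y, i.e. x^T A^T y = x^T (A^*) y. Since this holds for all x, y, we must have A^* = A^T. Therefore
A^* =
[[2, -1],
 [-3, 1],
 [-2, -2]].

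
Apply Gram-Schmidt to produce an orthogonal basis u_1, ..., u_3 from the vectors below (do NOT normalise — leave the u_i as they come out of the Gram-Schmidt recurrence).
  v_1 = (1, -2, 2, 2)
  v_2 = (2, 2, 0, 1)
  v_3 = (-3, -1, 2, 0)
Orthogonal basis:
  u_1 = (1, -2, 2, 2)
  u_2 = (2, 2, 0, 1)
  u_3 = (-170/117, 145/117, 20/13, 50/117)

Apply the Gram-Schmidt recurrence
  u_1 = v_1
  u_i = v_i − Σ_{j<i} ((v_i · u_j) / (u_j · u_j)) · u_j.

Step by step this gives:
  u_1 = (1, -2, 2, 2)
  u_2 = (2, 2, 0, 1)
  u_3 = (-170/117, 145/117, 20/13, 50/117)

Orthogonality check:
  u_2 · u_1 = 0 (should be 0)
  u_3 · u_1 = 0 (should be 0)
  u_3 · u_2 = 0 (should be 0)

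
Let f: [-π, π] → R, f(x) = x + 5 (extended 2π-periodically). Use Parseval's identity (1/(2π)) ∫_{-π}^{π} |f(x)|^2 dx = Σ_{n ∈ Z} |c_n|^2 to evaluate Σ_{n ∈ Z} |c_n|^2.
Σ |c_n|^2 = π^2/3 + 25

Expand and integrate term by term over [-π, π]:
  ∫ (x)^2 dx = 1·(2π^3/3); ∫ 2·1·(5)·x dx = 0 (odd integrand); ∫ 5^2 dx = 25·2π.
So (1/(2π)) ∫_{-π}^{π} (x + 5)^2 dx = 1π^2/3 + 25 = π^2/3 + 25.
Parseval ⇒ Σ |c_n|^2 = π^2/3 + 25.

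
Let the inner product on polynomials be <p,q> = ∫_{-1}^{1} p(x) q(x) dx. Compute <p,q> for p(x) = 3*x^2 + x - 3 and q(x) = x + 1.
<p,q> = -10/3

Expand the product: p(x)·q(x) = 3*x^3 + 4*x^2 - 2*x - 3.
∫_{-1}^{1} of each monomial x^k gives [2/(k+1) if k even, 0 if k odd]. Integrating term-by-term (or equivalently evaluating the antiderivative F(x) = 3*x^4/4 + 4*x^3/3 - x^2 - 3*x at the endpoints):
  F(1) − F(−1) = -23/12 − (17/12) = -10/3.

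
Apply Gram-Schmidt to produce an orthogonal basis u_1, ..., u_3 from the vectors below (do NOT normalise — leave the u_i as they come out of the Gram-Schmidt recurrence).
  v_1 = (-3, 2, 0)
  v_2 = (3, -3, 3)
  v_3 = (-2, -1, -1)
Orthogonal basis:
  u_1 = (-3, 2, 0)
  u_2 = (-6/13, -9/13, 3)
  u_3 = (-8/7, -12/7, -4/7)

Apply the Gram-Schmidt recurrence
  u_1 = v_1
  u_i = v_i − Σ_{j<i} ((v_i · u_j) / (u_j · u_j)) · u_j.

Step by step this gives:
  u_1 = (-3, 2, 0)
  u_2 = (-6/13, -9/13, 3)
  u_3 = (-8/7, -12/7, -4/7)

Orthogonality check:
  u_2 · u_1 = 0 (should be 0)
  u_3 · u_1 = 0 (should be 0)
  u_3 · u_2 = 0 (should be 0)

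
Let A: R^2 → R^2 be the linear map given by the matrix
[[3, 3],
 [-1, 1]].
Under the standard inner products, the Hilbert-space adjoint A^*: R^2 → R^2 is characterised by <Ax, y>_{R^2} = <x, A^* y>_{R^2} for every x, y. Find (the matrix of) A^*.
A^* = A^T =
[[3, -1],
 [3, 1]]

For real matrices with standard dot products, the defining identity <Ax, y> = <x, A^* y> gives (Ax)^T y = x^T (A^*) y, i.e. x^T A^T y = x^T (A^*) y. Since this holds for all x, y, we must have A^* = A^T. Therefore
A^* =
[[3, -1],
 [3, 1]].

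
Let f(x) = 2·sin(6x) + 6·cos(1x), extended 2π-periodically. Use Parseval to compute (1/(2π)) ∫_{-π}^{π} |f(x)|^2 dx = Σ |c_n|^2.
Σ |c_n|^2 = 20

Expand |f|^2 and use orthogonality of {sin(nx), cos(mx)} on [-π, π]:
  ∫_{-π}^{π} sin(nx)^2 dx = π, ∫ cos(mx)^2 dx = π, and cross terms integrate to 0.
So ∫_{-π}^{π} f(x)^2 dx = 2^2 · π + 6^2 · π = (4 + 36)π.
Divide by 2π: (4 + 36)/2 = 20.
By Parseval, this equals Σ |c_n|^2.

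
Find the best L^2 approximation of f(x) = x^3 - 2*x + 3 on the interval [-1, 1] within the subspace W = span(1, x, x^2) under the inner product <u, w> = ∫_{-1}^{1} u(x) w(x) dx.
g(x) = 3 - 7*x/5

The best approximation g ∈ W is the orthogonal projection of f onto W. Writing g = a_0 + a_1 x + a_2 x^2, the coefficients solve the normal equations G · a = b where
  G_{ij} = <φ_i, φ_j> and b_i = <f, φ_i>, with φ_0 = 1, φ_1 = x, φ_2 = x^2.
G =
  [2, 0, 2/3]
  [0, 2/3, 0]
  [2/3, 0, 2/5],
b = (6, -14/15, 2).
Solving gives a_0 = 3, a_1 = -7/5, a_2 = 0, so
  g(x) = 3 - 7*x/5.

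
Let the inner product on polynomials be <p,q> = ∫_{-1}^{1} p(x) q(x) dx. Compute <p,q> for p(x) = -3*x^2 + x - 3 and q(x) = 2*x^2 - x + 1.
<p,q> = -226/15

Expand the product: p(x)·q(x) = -6*x^4 + 5*x^3 - 10*x^2 + 4*x - 3.
∫_{-1}^{1} of each monomial x^k gives [2/(k+1) if k even, 0 if k odd]. Integrating term-by-term (or equivalently evaluating the antiderivative F(x) = -6*x^5/5 + 5*x^4/4 - 10*x^3/3 + 2*x^2 - 3*x at the endpoints):
  F(1) − F(−1) = -257/60 − (647/60) = -226/15.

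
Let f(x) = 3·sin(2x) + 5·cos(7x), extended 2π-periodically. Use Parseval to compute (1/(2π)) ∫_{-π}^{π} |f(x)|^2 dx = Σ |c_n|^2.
Σ |c_n|^2 = 17

Expand |f|^2 and use orthogonality of {sin(nx), cos(mx)} on [-π, π]:
  ∫_{-π}^{π} sin(nx)^2 dx = π, ∫ cos(mx)^2 dx = π, and cross terms integrate to 0.
So ∫_{-π}^{π} f(x)^2 dx = 3^2 · π + 5^2 · π = (9 + 25)π.
Divide by 2π: (9 + 25)/2 = 17.
By Parseval, this equals Σ |c_n|^2.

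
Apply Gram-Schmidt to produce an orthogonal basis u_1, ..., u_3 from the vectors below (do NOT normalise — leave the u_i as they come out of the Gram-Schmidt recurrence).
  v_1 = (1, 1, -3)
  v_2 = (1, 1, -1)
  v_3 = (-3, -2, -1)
Orthogonal basis:
  u_1 = (1, 1, -3)
  u_2 = (6/11, 6/11, 4/11)
  u_3 = (-1/2, 1/2, 0)

Apply the Gram-Schmidt recurrence
  u_1 = v_1
  u_i = v_i − Σ_{j<i} ((v_i · u_j) / (u_j · u_j)) · u_j.

Step by step this gives:
  u_1 = (1, 1, -3)
  u_2 = (6/11, 6/11, 4/11)
  u_3 = (-1/2, 1/2, 0)

Orthogonality check:
  u_2 · u_1 = 0 (should be 0)
  u_3 · u_1 = 0 (should be 0)
  u_3 · u_2 = 0 (should be 0)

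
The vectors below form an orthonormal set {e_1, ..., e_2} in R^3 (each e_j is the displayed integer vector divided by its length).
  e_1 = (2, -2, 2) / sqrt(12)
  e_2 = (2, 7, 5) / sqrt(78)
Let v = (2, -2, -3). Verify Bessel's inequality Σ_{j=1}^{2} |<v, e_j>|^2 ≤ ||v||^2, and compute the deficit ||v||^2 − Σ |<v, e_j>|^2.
Σ |<v, e_j>|^2 = 217/26; ||v||^2 = 17; deficit = 225/26

Write each e_j = u_j / sqrt(<u_j, u_j>) where u_j is the displayed integer vector. Then <v, e_j> = <v, u_j> / sqrt(<u_j, u_j>), so |<v, e_j>|^2 = <v, u_j>^2 / <u_j, u_j>.
Coefficients: <v, e_1> = 2/sqrt(12), <v, e_2> = -25/sqrt(78).
Square and sum: Σ |<v, e_j>|^2 = 217/26.
Compute ||v||^2 = v·v = 17.
Deficit = 17 − 217/26 = 225/26 ≥ 0, confirming Bessel's inequality. (The deficit equals ||v − Σ <v,e_j> e_j||^2, the squared distance from v to span{e_j}.)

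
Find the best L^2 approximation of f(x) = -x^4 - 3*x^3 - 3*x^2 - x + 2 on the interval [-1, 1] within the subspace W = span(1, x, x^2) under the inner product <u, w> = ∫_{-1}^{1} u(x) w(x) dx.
g(x) = -27*x^2/7 - 14*x/5 + 73/35

The best approximation g ∈ W is the orthogonal projection of f onto W. Writing g = a_0 + a_1 x + a_2 x^2, the coefficients solve the normal equations G · a = b where
  G_{ij} = <φ_i, φ_j> and b_i = <f, φ_i>, with φ_0 = 1, φ_1 = x, φ_2 = x^2.
G =
  [2, 0, 2/3]
  [0, 2/3, 0]
  [2/3, 0, 2/5],
b = (8/5, -28/15, -16/105).
Solving gives a_0 = 73/35, a_1 = -14/5, a_2 = -27/7, so
  g(x) = -27*x^2/7 - 14*x/5 + 73/35.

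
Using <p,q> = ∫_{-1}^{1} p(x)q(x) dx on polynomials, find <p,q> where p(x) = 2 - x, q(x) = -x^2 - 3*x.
<p,q> = 2/3

Expand the product: p(x)·q(x) = x^3 + x^2 - 6*x.
∫_{-1}^{1} of each monomial x^k gives [2/(k+1) if k even, 0 if k odd]. Integrating term-by-term (or equivalently evaluating the antiderivative F(x) = x^4/4 + x^3/3 - 3*x^2 at the endpoints):
  F(1) − F(−1) = -29/12 − (-37/12) = 2/3.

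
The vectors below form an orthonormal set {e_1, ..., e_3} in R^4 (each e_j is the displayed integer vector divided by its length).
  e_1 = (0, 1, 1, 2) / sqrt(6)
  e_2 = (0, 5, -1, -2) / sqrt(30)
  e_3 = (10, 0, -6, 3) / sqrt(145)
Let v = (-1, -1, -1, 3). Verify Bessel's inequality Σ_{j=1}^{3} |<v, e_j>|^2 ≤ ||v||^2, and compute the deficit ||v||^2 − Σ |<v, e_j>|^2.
Σ |<v, e_j>|^2 = 179/29; ||v||^2 = 12; deficit = 169/29

Write each e_j = u_j / sqrt(<u_j, u_j>) where u_j is the displayed integer vector. Then <v, e_j> = <v, u_j> / sqrt(<u_j, u_j>), so |<v, e_j>|^2 = <v, u_j>^2 / <u_j, u_j>.
Coefficients: <v, e_1> = 4/sqrt(6), <v, e_2> = -10/sqrt(30), <v, e_3> = 5/sqrt(145).
Square and sum: Σ |<v, e_j>|^2 = 179/29.
Compute ||v||^2 = v·v = 12.
Deficit = 12 − 179/29 = 169/29 ≥ 0, confirming Bessel's inequality. (The deficit equals ||v − Σ <v,e_j> e_j||^2, the squared distance from v to span{e_j}.)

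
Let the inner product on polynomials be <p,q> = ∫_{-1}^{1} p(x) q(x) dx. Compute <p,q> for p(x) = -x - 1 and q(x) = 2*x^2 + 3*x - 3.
<p,q> = 8/3

Expand the product: p(x)·q(x) = -2*x^3 - 5*x^2 + 3.
∫_{-1}^{1} of each monomial x^k gives [2/(k+1) if k even, 0 if k odd]. Integrating term-by-term (or equivalently evaluating the antiderivative F(x) = -x^4/2 - 5*x^3/3 + 3*x at the endpoints):
  F(1) − F(−1) = 5/6 − (-11/6) = 8/3.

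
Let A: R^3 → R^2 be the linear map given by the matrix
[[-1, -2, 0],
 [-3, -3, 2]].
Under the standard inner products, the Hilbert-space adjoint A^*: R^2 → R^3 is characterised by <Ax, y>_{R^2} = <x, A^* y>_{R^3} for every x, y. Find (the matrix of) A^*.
A^* = A^T =
[[-1, -3],
 [-2, -3],
 [0, 2]]

For real matrices with standard dot products, the defining identity <Ax, y> = <x, A^* y> gives (Ax)^T y = x^T (A^*) y, i.e. x^T A^T y = x^T (A^*) y. Since this holds for all x, y, we must have A^* = A^T. Therefore
A^* =
[[-1, -3],
 [-2, -3],
 [0, 2]].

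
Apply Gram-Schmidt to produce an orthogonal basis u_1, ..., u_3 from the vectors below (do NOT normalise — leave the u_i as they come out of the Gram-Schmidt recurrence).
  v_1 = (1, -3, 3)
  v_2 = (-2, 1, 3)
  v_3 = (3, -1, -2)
Orthogonal basis:
  u_1 = (1, -3, 3)
  u_2 = (-42/19, 31/19, 45/19)
  u_3 = (102/125, 153/250, 17/50)

Apply the Gram-Schmidt recurrence
  u_1 = v_1
  u_i = v_i − Σ_{j<i} ((v_i · u_j) / (u_j · u_j)) · u_j.

Step by step this gives:
  u_1 = (1, -3, 3)
  u_2 = (-42/19, 31/19, 45/19)
  u_3 = (102/125, 153/250, 17/50)

Orthogonality check:
  u_2 · u_1 = 0 (should be 0)
  u_3 · u_1 = 0 (should be 0)
  u_3 · u_2 = 0 (should be 0)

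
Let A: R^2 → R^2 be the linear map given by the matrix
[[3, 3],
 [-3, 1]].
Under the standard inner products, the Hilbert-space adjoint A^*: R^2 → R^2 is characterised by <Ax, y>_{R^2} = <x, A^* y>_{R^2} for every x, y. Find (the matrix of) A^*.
A^* = A^T =
[[3, -3],
 [3, 1]]

For real matrices with standard dot products, the defining identity <Ax, y> = <x, A^* y> gives (Ax)^T y = x^T (A^*) y, i.e. x^T A^T y = x^T (A^*) y. Since this holds for all x, y, we must have A^* = A^T. Therefore
A^* =
[[3, -3],
 [3, 1]].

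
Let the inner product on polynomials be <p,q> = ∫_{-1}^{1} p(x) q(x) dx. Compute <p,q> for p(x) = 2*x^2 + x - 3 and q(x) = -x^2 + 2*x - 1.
<p,q> = 36/5

Expand the product: p(x)·q(x) = -2*x^4 + 3*x^3 + 3*x^2 - 7*x + 3.
∫_{-1}^{1} of each monomial x^k gives [2/(k+1) if k even, 0 if k odd]. Integrating term-by-term (or equivalently evaluating the antiderivative F(x) = -2*x^5/5 + 3*x^4/4 + x^3 - 7*x^2/2 + 3*x at the endpoints):
  F(1) − F(−1) = 17/20 − (-127/20) = 36/5.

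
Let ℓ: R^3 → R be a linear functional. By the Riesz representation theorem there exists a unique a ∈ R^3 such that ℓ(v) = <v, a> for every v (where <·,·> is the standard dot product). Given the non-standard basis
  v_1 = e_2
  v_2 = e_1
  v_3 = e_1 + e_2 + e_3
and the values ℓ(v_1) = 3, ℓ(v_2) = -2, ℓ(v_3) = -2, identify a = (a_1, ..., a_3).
a = (-2, 3, -3)

Write a = (a_1, ..., a_3) in the standard basis. For each basis vector v_i, ℓ(v_i) = <v_i, a> is a linear equation in the a_j's. Collect the n equations into a matrix system V a = ℓ, where row i of V is v_i (expressed in the standard basis). Since V is invertible (lower-triangular with 1s on the diagonal, up to permutation), solve by back-substitution:
  V =
[[0, 1, 0],
 [1, 0, 0],
 [1, 1, 1]]
  V a = (3, -2, -2)
Solving gives a = (-2, 3, -3).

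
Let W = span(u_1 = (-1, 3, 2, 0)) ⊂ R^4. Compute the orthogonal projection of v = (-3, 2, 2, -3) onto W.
proj_W(v) = (-13/14, 39/14, 13/7, 0)

Set up U = [u_1 | ... | u_1] ∈ R^(4×1). The projector onto W = col(U) is P = U (U^T U)^(-1) U^T.
Compute U^T U =
  [14],
and U^T v = (13).
Solve U^T U · c = U^T v for the coefficients: c = (13/14). The projection is proj_W(v) = U c.
Check: (v - proj_W(v)) · u_1 = 0  (should be 0).
Result: proj_W(v) = (-13/14, 39/14, 13/7, 0).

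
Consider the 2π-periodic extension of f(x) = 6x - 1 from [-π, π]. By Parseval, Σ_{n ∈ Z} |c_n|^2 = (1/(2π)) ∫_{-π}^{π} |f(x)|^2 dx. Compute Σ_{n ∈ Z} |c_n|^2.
Σ |c_n|^2 = 12π^2 + 1

Expand and integrate term by term over [-π, π]:
  ∫ (6x)^2 dx = 36·(2π^3/3); ∫ 2·6·(-1)·x dx = 0 (odd integrand); ∫ (-1)^2 dx = 1·2π.
So (1/(2π)) ∫_{-π}^{π} (6x - 1)^2 dx = 36π^2/3 + 1 = 12π^2 + 1.
Parseval ⇒ Σ |c_n|^2 = 12π^2 + 1.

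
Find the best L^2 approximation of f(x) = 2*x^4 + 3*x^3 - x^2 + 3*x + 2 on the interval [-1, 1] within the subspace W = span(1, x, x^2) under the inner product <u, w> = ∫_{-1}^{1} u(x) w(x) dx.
g(x) = 5*x^2/7 + 24*x/5 + 64/35

The best approximation g ∈ W is the orthogonal projection of f onto W. Writing g = a_0 + a_1 x + a_2 x^2, the coefficients solve the normal equations G · a = b where
  G_{ij} = <φ_i, φ_j> and b_i = <f, φ_i>, with φ_0 = 1, φ_1 = x, φ_2 = x^2.
G =
  [2, 0, 2/3]
  [0, 2/3, 0]
  [2/3, 0, 2/5],
b = (62/15, 16/5, 158/105).
Solving gives a_0 = 64/35, a_1 = 24/5, a_2 = 5/7, so
  g(x) = 5*x^2/7 + 24*x/5 + 64/35.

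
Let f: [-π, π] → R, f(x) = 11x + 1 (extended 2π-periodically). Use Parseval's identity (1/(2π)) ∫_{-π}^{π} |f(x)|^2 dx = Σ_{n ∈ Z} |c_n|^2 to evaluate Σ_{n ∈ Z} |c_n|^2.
Σ |c_n|^2 = 121π^2/3 + 1

Expand and integrate term by term over [-π, π]:
  ∫ (11x)^2 dx = 121·(2π^3/3); ∫ 2·11·(1)·x dx = 0 (odd integrand); ∫ 1^2 dx = 1·2π.
So (1/(2π)) ∫_{-π}^{π} (11x + 1)^2 dx = 121π^2/3 + 1 = 121π^2/3 + 1.
Parseval ⇒ Σ |c_n|^2 = 121π^2/3 + 1.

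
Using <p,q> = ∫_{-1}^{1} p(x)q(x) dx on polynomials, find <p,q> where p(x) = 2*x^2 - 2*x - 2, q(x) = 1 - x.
<p,q> = -4/3

Expand the product: p(x)·q(x) = -2*x^3 + 4*x^2 - 2.
∫_{-1}^{1} of each monomial x^k gives [2/(k+1) if k even, 0 if k odd]. Integrating term-by-term (or equivalently evaluating the antiderivative F(x) = -x^4/2 + 4*x^3/3 - 2*x at the endpoints):
  F(1) − F(−1) = -7/6 − (1/6) = -4/3.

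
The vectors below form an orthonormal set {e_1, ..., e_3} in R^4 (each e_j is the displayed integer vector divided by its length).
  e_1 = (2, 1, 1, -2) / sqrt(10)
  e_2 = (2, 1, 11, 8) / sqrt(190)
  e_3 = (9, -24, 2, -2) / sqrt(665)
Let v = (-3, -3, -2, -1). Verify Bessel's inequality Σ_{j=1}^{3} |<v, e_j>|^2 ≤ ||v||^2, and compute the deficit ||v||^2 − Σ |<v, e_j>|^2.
Σ |<v, e_j>|^2 = 661/35; ||v||^2 = 23; deficit = 144/35

Write each e_j = u_j / sqrt(<u_j, u_j>) where u_j is the displayed integer vector. Then <v, e_j> = <v, u_j> / sqrt(<u_j, u_j>), so |<v, e_j>|^2 = <v, u_j>^2 / <u_j, u_j>.
Coefficients: <v, e_1> = -9/sqrt(10), <v, e_2> = -39/sqrt(190), <v, e_3> = 43/sqrt(665).
Square and sum: Σ |<v, e_j>|^2 = 661/35.
Compute ||v||^2 = v·v = 23.
Deficit = 23 − 661/35 = 144/35 ≥ 0, confirming Bessel's inequality. (The deficit equals ||v − Σ <v,e_j> e_j||^2, the squared distance from v to span{e_j}.)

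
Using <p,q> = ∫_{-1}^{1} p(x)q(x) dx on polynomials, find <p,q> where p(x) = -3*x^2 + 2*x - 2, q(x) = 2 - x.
<p,q> = -40/3

Expand the product: p(x)·q(x) = 3*x^3 - 8*x^2 + 6*x - 4.
∫_{-1}^{1} of each monomial x^k gives [2/(k+1) if k even, 0 if k odd]. Integrating term-by-term (or equivalently evaluating the antiderivative F(x) = 3*x^4/4 - 8*x^3/3 + 3*x^2 - 4*x at the endpoints):
  F(1) − F(−1) = -35/12 − (125/12) = -40/3.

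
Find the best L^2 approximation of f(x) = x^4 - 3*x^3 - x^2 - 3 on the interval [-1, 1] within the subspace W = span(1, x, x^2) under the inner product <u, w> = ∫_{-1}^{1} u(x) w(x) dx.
g(x) = -x^2/7 - 9*x/5 - 108/35

The best approximation g ∈ W is the orthogonal projection of f onto W. Writing g = a_0 + a_1 x + a_2 x^2, the coefficients solve the normal equations G · a = b where
  G_{ij} = <φ_i, φ_j> and b_i = <f, φ_i>, with φ_0 = 1, φ_1 = x, φ_2 = x^2.
G =
  [2, 0, 2/3]
  [0, 2/3, 0]
  [2/3, 0, 2/5],
b = (-94/15, -6/5, -74/35).
Solving gives a_0 = -108/35, a_1 = -9/5, a_2 = -1/7, so
  g(x) = -x^2/7 - 9*x/5 - 108/35.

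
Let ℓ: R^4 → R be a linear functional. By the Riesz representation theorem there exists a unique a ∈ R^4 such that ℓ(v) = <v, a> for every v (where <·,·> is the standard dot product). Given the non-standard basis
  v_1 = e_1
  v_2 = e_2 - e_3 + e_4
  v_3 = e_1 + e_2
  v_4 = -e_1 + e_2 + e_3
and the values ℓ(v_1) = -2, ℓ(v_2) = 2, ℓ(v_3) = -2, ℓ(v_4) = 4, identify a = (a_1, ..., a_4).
a = (-2, 0, 2, 4)

Write a = (a_1, ..., a_4) in the standard basis. For each basis vector v_i, ℓ(v_i) = <v_i, a> is a linear equation in the a_j's. Collect the n equations into a matrix system V a = ℓ, where row i of V is v_i (expressed in the standard basis). Since V is invertible (lower-triangular with 1s on the diagonal, up to permutation), solve by back-substitution:
  V =
[[1, 0, 0, 0],
 [0, 1, -1, 1],
 [1, 1, 0, 0],
 [-1, 1, 1, 0]]
  V a = (-2, 2, -2, 4)
Solving gives a = (-2, 0, 2, 4).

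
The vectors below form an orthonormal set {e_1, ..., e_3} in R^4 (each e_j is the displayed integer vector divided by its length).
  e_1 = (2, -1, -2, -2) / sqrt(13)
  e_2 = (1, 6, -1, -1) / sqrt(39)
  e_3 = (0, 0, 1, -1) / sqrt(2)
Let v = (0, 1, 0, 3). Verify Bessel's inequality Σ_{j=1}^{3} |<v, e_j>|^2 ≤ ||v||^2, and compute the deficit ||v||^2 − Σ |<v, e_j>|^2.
Σ |<v, e_j>|^2 = 17/2; ||v||^2 = 10; deficit = 3/2

Write each e_j = u_j / sqrt(<u_j, u_j>) where u_j is the displayed integer vector. Then <v, e_j> = <v, u_j> / sqrt(<u_j, u_j>), so |<v, e_j>|^2 = <v, u_j>^2 / <u_j, u_j>.
Coefficients: <v, e_1> = -7/sqrt(13), <v, e_2> = 3/sqrt(39), <v, e_3> = -3/sqrt(2).
Square and sum: Σ |<v, e_j>|^2 = 17/2.
Compute ||v||^2 = v·v = 10.
Deficit = 10 − 17/2 = 3/2 ≥ 0, confirming Bessel's inequality. (The deficit equals ||v − Σ <v,e_j> e_j||^2, the squared distance from v to span{e_j}.)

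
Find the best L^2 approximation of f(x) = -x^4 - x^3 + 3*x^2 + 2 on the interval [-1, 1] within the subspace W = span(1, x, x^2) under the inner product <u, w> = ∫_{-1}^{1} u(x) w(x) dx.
g(x) = 15*x^2/7 - 3*x/5 + 73/35

The best approximation g ∈ W is the orthogonal projection of f onto W. Writing g = a_0 + a_1 x + a_2 x^2, the coefficients solve the normal equations G · a = b where
  G_{ij} = <φ_i, φ_j> and b_i = <f, φ_i>, with φ_0 = 1, φ_1 = x, φ_2 = x^2.
G =
  [2, 0, 2/3]
  [0, 2/3, 0]
  [2/3, 0, 2/5],
b = (28/5, -2/5, 236/105).
Solving gives a_0 = 73/35, a_1 = -3/5, a_2 = 15/7, so
  g(x) = 15*x^2/7 - 3*x/5 + 73/35.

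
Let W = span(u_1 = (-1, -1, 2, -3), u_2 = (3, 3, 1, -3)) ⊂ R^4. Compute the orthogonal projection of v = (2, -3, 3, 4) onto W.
proj_W(v) = (-77/79, -77/79, -63/79, 141/79)

Set up U = [u_1 | ... | u_2] ∈ R^(4×2). The projector onto W = col(U) is P = U (U^T U)^(-1) U^T.
Compute U^T U =
  [15, 5]
  [5, 28],
and U^T v = (-5, -12).
Solve U^T U · c = U^T v for the coefficients: c = (-16/79, -31/79). The projection is proj_W(v) = U c.
Check: (v - proj_W(v)) · u_1 = 0  (should be 0).
Check: (v - proj_W(v)) · u_2 = 0  (should be 0).
Result: proj_W(v) = (-77/79, -77/79, -63/79, 141/79).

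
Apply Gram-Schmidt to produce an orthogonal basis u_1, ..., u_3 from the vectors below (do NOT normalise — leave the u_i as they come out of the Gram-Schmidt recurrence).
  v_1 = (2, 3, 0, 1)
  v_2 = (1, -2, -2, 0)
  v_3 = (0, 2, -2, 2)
Orthogonal basis:
  u_1 = (2, 3, 0, 1)
  u_2 = (11/7, -8/7, -2, 2/7)
  u_3 = (-8/5, 34/55, -78/55, 74/55)

Apply the Gram-Schmidt recurrence
  u_1 = v_1
  u_i = v_i − Σ_{j<i} ((v_i · u_j) / (u_j · u_j)) · u_j.

Step by step this gives:
  u_1 = (2, 3, 0, 1)
  u_2 = (11/7, -8/7, -2, 2/7)
  u_3 = (-8/5, 34/55, -78/55, 74/55)

Orthogonality check:
  u_2 · u_1 = 0 (should be 0)
  u_3 · u_1 = 0 (should be 0)
  u_3 · u_2 = 0 (should be 0)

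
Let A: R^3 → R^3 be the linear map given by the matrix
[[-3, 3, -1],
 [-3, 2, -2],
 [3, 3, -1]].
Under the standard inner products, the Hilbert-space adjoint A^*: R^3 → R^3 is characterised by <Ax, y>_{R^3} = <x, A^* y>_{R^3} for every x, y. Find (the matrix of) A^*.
A^* = A^T =
[[-3, -3, 3],
 [3, 2, 3],
 [-1, -2, -1]]

For real matrices with standard dot products, the defining identity <Ax, y> = <x, A^* y> gives (Ax)^T y = x^T (A^*) y, i.e. x^T A^T y = x^T (A^*) y. Since this holds for all x, y, we must have A^* = A^T. Therefore
A^* =
[[-3, -3, 3],
 [3, 2, 3],
 [-1, -2, -1]].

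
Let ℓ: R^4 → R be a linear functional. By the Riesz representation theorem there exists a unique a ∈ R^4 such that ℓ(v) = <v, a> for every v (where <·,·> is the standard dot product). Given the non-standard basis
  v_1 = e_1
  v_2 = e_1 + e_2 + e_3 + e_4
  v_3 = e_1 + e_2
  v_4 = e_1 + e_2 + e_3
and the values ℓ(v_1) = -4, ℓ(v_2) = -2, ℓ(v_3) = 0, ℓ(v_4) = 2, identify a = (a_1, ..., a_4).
a = (-4, 4, 2, -4)

Write a = (a_1, ..., a_4) in the standard basis. For each basis vector v_i, ℓ(v_i) = <v_i, a> is a linear equation in the a_j's. Collect the n equations into a matrix system V a = ℓ, where row i of V is v_i (expressed in the standard basis). Since V is invertible (lower-triangular with 1s on the diagonal, up to permutation), solve by back-substitution:
  V =
[[1, 0, 0, 0],
 [1, 1, 1, 1],
 [1, 1, 0, 0],
 [1, 1, 1, 0]]
  V a = (-4, -2, 0, 2)
Solving gives a = (-4, 4, 2, -4).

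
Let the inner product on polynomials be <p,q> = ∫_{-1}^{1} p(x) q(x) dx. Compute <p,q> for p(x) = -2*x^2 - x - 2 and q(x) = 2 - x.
<p,q> = -10

Expand the product: p(x)·q(x) = 2*x^3 - 3*x^2 - 4.
∫_{-1}^{1} of each monomial x^k gives [2/(k+1) if k even, 0 if k odd]. Integrating term-by-term (or equivalently evaluating the antiderivative F(x) = x^4/2 - x^3 - 4*x at the endpoints):
  F(1) − F(−1) = -9/2 − (11/2) = -10.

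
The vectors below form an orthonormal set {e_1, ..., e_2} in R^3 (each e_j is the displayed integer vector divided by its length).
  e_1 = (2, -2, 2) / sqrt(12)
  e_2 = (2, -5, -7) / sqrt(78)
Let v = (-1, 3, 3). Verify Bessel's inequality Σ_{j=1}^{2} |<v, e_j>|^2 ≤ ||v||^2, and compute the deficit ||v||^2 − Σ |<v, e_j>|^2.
Σ |<v, e_j>|^2 = 245/13; ||v||^2 = 19; deficit = 2/13

Write each e_j = u_j / sqrt(<u_j, u_j>) where u_j is the displayed integer vector. Then <v, e_j> = <v, u_j> / sqrt(<u_j, u_j>), so |<v, e_j>|^2 = <v, u_j>^2 / <u_j, u_j>.
Coefficients: <v, e_1> = -2/sqrt(12), <v, e_2> = -38/sqrt(78).
Square and sum: Σ |<v, e_j>|^2 = 245/13.
Compute ||v||^2 = v·v = 19.
Deficit = 19 − 245/13 = 2/13 ≥ 0, confirming Bessel's inequality. (The deficit equals ||v − Σ <v,e_j> e_j||^2, the squared distance from v to span{e_j}.)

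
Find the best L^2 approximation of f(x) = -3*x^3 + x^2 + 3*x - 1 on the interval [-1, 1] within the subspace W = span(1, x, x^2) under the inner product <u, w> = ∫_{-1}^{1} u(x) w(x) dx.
g(x) = x^2 + 6*x/5 - 1

The best approximation g ∈ W is the orthogonal projection of f onto W. Writing g = a_0 + a_1 x + a_2 x^2, the coefficients solve the normal equations G · a = b where
  G_{ij} = <φ_i, φ_j> and b_i = <f, φ_i>, with φ_0 = 1, φ_1 = x, φ_2 = x^2.
G =
  [2, 0, 2/3]
  [0, 2/3, 0]
  [2/3, 0, 2/5],
b = (-4/3, 4/5, -4/15).
Solving gives a_0 = -1, a_1 = 6/5, a_2 = 1, so
  g(x) = x^2 + 6*x/5 - 1.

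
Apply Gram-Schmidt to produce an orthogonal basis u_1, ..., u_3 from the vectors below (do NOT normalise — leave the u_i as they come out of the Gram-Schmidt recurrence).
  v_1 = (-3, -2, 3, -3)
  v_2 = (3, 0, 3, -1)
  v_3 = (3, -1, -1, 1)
Orthogonal basis:
  u_1 = (-3, -2, 3, -3)
  u_2 = (102/31, 6/31, 84/31, -22/31)
  u_3 = (93/145, -276/145, -94/145, -3/145)

Apply the Gram-Schmidt recurrence
  u_1 = v_1
  u_i = v_i − Σ_{j<i} ((v_i · u_j) / (u_j · u_j)) · u_j.

Step by step this gives:
  u_1 = (-3, -2, 3, -3)
  u_2 = (102/31, 6/31, 84/31, -22/31)
  u_3 = (93/145, -276/145, -94/145, -3/145)

Orthogonality check:
  u_2 · u_1 = 0 (should be 0)
  u_3 · u_1 = 0 (should be 0)
  u_3 · u_2 = 0 (should be 0)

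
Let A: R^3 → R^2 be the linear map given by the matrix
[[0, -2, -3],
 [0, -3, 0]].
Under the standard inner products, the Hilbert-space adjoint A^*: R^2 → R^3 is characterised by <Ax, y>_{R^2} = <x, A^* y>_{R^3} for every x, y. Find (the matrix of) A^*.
A^* = A^T =
[[0, 0],
 [-2, -3],
 [-3, 0]]

For real matrices with standard dot products, the defining identity <Ax, y> = <x, A^* y> gives (Ax)^T y = x^T (A^*) y, i.e. x^T A^T y = x^T (A^*) y. Since this holds for all x, y, we must have A^* = A^T. Therefore
A^* =
[[0, 0],
 [-2, -3],
 [-3, 0]].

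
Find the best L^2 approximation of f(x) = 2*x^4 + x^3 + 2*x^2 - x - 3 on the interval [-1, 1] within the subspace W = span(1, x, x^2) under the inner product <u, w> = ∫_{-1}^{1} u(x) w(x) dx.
g(x) = 26*x^2/7 - 2*x/5 - 111/35

The best approximation g ∈ W is the orthogonal projection of f onto W. Writing g = a_0 + a_1 x + a_2 x^2, the coefficients solve the normal equations G · a = b where
  G_{ij} = <φ_i, φ_j> and b_i = <f, φ_i>, with φ_0 = 1, φ_1 = x, φ_2 = x^2.
G =
  [2, 0, 2/3]
  [0, 2/3, 0]
  [2/3, 0, 2/5],
b = (-58/15, -4/15, -22/35).
Solving gives a_0 = -111/35, a_1 = -2/5, a_2 = 26/7, so
  g(x) = 26*x^2/7 - 2*x/5 - 111/35.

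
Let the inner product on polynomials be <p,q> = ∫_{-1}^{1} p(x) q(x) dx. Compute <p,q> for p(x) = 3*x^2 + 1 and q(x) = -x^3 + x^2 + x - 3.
<p,q> = -152/15

Expand the product: p(x)·q(x) = -3*x^5 + 3*x^4 + 2*x^3 - 8*x^2 + x - 3.
∫_{-1}^{1} of each monomial x^k gives [2/(k+1) if k even, 0 if k odd]. Integrating term-by-term (or equivalently evaluating the antiderivative F(x) = -x^6/2 + 3*x^5/5 + x^4/2 - 8*x^3/3 + x^2/2 - 3*x at the endpoints):
  F(1) − F(−1) = -137/30 − (167/30) = -152/15.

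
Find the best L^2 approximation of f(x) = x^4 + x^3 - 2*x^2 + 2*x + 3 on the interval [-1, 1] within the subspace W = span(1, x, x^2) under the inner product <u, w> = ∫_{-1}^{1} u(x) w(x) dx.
g(x) = -8*x^2/7 + 13*x/5 + 102/35

The best approximation g ∈ W is the orthogonal projection of f onto W. Writing g = a_0 + a_1 x + a_2 x^2, the coefficients solve the normal equations G · a = b where
  G_{ij} = <φ_i, φ_j> and b_i = <f, φ_i>, with φ_0 = 1, φ_1 = x, φ_2 = x^2.
G =
  [2, 0, 2/3]
  [0, 2/3, 0]
  [2/3, 0, 2/5],
b = (76/15, 26/15, 52/35).
Solving gives a_0 = 102/35, a_1 = 13/5, a_2 = -8/7, so
  g(x) = -8*x^2/7 + 13*x/5 + 102/35.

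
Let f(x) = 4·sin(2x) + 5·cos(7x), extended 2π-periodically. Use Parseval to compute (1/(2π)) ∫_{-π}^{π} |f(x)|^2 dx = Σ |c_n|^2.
Σ |c_n|^2 = 41/2

Expand |f|^2 and use orthogonality of {sin(nx), cos(mx)} on [-π, π]:
  ∫_{-π}^{π} sin(nx)^2 dx = π, ∫ cos(mx)^2 dx = π, and cross terms integrate to 0.
So ∫_{-π}^{π} f(x)^2 dx = 4^2 · π + 5^2 · π = (16 + 25)π.
Divide by 2π: (16 + 25)/2 = 41/2.
By Parseval, this equals Σ |c_n|^2.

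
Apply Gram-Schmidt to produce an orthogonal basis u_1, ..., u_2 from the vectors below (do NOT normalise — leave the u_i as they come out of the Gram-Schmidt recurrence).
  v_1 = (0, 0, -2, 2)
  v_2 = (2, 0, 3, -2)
Orthogonal basis:
  u_1 = (0, 0, -2, 2)
  u_2 = (2, 0, 1/2, 1/2)

Apply the Gram-Schmidt recurrence
  u_1 = v_1
  u_i = v_i − Σ_{j<i} ((v_i · u_j) / (u_j · u_j)) · u_j.

Step by step this gives:
  u_1 = (0, 0, -2, 2)
  u_2 = (2, 0, 1/2, 1/2)

Orthogonality check:
  u_2 · u_1 = 0 (should be 0)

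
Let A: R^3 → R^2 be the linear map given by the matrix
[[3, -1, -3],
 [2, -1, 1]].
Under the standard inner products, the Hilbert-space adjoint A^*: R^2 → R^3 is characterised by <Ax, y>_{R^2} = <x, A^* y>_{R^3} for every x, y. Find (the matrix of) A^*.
A^* = A^T =
[[3, 2],
 [-1, -1],
 [-3, 1]]

For real matrices with standard dot products, the defining identity <Ax, y> = <x, A^* y> gives (Ax)^T y = x^T (A^*) y, i.e. x^T A^T y = x^T (A^*) y. Since this holds for all x, y, we must have A^* = A^T. Therefore
A^* =
[[3, 2],
 [-1, -1],
 [-3, 1]].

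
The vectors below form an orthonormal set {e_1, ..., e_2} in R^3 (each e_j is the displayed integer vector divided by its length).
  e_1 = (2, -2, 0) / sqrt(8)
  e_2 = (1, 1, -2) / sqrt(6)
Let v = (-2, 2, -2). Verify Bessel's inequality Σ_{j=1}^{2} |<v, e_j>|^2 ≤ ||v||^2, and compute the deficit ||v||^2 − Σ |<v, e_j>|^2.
Σ |<v, e_j>|^2 = 32/3; ||v||^2 = 12; deficit = 4/3

Write each e_j = u_j / sqrt(<u_j, u_j>) where u_j is the displayed integer vector. Then <v, e_j> = <v, u_j> / sqrt(<u_j, u_j>), so |<v, e_j>|^2 = <v, u_j>^2 / <u_j, u_j>.
Coefficients: <v, e_1> = -8/sqrt(8), <v, e_2> = 4/sqrt(6).
Square and sum: Σ |<v, e_j>|^2 = 32/3.
Compute ||v||^2 = v·v = 12.
Deficit = 12 − 32/3 = 4/3 ≥ 0, confirming Bessel's inequality. (The deficit equals ||v − Σ <v,e_j> e_j||^2, the squared distance from v to span{e_j}.)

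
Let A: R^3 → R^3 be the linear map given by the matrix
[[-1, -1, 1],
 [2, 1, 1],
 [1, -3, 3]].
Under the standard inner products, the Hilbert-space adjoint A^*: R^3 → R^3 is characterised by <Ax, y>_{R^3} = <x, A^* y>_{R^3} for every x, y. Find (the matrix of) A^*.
A^* = A^T =
[[-1, 2, 1],
 [-1, 1, -3],
 [1, 1, 3]]

For real matrices with standard dot products, the defining identity <Ax, y> = <x, A^* y> gives (Ax)^T y = x^T (A^*) y, i.e. x^T A^T y = x^T (A^*) y. Since this holds for all x, y, we must have A^* = A^T. Therefore
A^* =
[[-1, 2, 1],
 [-1, 1, -3],
 [1, 1, 3]].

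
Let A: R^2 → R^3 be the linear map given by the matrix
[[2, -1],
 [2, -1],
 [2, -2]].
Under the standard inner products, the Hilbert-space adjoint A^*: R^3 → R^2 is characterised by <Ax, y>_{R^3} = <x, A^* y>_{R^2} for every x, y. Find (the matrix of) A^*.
A^* = A^T =
[[2, 2, 2],
 [-1, -1, -2]]

For real matrices with standard dot products, the defining identity <Ax, y> = <x, A^* y> gives (Ax)^T y = x^T (A^*) y, i.e. x^T A^T y = x^T (A^*) y. Since this holds for all x, y, we must have A^* = A^T. Therefore
A^* =
[[2, 2, 2],
 [-1, -1, -2]].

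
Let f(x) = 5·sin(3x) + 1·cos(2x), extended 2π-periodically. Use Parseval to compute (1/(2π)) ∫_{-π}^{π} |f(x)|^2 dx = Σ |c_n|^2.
Σ |c_n|^2 = 13

Expand |f|^2 and use orthogonality of {sin(nx), cos(mx)} on [-π, π]:
  ∫_{-π}^{π} sin(nx)^2 dx = π, ∫ cos(mx)^2 dx = π, and cross terms integrate to 0.
So ∫_{-π}^{π} f(x)^2 dx = 5^2 · π + 1^2 · π = (25 + 1)π.
Divide by 2π: (25 + 1)/2 = 13.
By Parseval, this equals Σ |c_n|^2.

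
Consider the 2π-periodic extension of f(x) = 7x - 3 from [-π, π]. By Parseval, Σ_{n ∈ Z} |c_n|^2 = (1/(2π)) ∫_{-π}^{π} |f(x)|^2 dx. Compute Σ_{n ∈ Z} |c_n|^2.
Σ |c_n|^2 = 49π^2/3 + 9

Expand and integrate term by term over [-π, π]:
  ∫ (7x)^2 dx = 49·(2π^3/3); ∫ 2·7·(-3)·x dx = 0 (odd integrand); ∫ (-3)^2 dx = 9·2π.
So (1/(2π)) ∫_{-π}^{π} (7x - 3)^2 dx = 49π^2/3 + 9 = 49π^2/3 + 9.
Parseval ⇒ Σ |c_n|^2 = 49π^2/3 + 9.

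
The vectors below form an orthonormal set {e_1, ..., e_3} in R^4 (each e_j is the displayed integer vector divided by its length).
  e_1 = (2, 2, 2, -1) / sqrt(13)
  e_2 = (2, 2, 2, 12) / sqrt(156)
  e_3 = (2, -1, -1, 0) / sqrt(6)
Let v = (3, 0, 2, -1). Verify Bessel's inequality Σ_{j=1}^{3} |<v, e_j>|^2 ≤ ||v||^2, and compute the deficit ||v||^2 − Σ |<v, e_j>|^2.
Σ |<v, e_j>|^2 = 12; ||v||^2 = 14; deficit = 2

Write each e_j = u_j / sqrt(<u_j, u_j>) where u_j is the displayed integer vector. Then <v, e_j> = <v, u_j> / sqrt(<u_j, u_j>), so |<v, e_j>|^2 = <v, u_j>^2 / <u_j, u_j>.
Coefficients: <v, e_1> = 11/sqrt(13), <v, e_2> = -2/sqrt(156), <v, e_3> = 4/sqrt(6).
Square and sum: Σ |<v, e_j>|^2 = 12.
Compute ||v||^2 = v·v = 14.
Deficit = 14 − 12 = 2 ≥ 0, confirming Bessel's inequality. (The deficit equals ||v − Σ <v,e_j> e_j||^2, the squared distance from v to span{e_j}.)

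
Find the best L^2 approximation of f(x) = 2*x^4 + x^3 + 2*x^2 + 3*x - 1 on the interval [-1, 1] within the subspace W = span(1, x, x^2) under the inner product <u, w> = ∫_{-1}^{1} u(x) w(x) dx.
g(x) = 26*x^2/7 + 18*x/5 - 41/35

The best approximation g ∈ W is the orthogonal projection of f onto W. Writing g = a_0 + a_1 x + a_2 x^2, the coefficients solve the normal equations G · a = b where
  G_{ij} = <φ_i, φ_j> and b_i = <f, φ_i>, with φ_0 = 1, φ_1 = x, φ_2 = x^2.
G =
  [2, 0, 2/3]
  [0, 2/3, 0]
  [2/3, 0, 2/5],
b = (2/15, 12/5, 74/105).
Solving gives a_0 = -41/35, a_1 = 18/5, a_2 = 26/7, so
  g(x) = 26*x^2/7 + 18*x/5 - 41/35.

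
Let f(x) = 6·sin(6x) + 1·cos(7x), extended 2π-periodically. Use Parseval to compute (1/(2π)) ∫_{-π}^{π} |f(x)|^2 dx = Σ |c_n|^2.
Σ |c_n|^2 = 37/2

Expand |f|^2 and use orthogonality of {sin(nx), cos(mx)} on [-π, π]:
  ∫_{-π}^{π} sin(nx)^2 dx = π, ∫ cos(mx)^2 dx = π, and cross terms integrate to 0.
So ∫_{-π}^{π} f(x)^2 dx = 6^2 · π + 1^2 · π = (36 + 1)π.
Divide by 2π: (36 + 1)/2 = 37/2.
By Parseval, this equals Σ |c_n|^2.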